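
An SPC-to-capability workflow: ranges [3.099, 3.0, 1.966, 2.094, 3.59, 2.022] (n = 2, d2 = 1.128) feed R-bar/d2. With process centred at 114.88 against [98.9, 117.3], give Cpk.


R_bar = (3.099 + 3.0 + 1.966 + 2.094 + 3.59 + 2.022) / 6 = 2.6285
sigma = R_bar / d2 = 2.6285 / 1.128 = 2.3302305
Cp = (USL - LSL)/(6*sigma) = (117.3 - 98.9)/(6*2.3302305) = 1.3160
Cpu = (117.3 - 114.88)/(3*2.3302305) = 0.3462
Cpl = (114.88 - 98.9)/(3*2.3302305) = 2.2859
Cpk = min(Cpu, Cpl) = 0.3462

0.3462


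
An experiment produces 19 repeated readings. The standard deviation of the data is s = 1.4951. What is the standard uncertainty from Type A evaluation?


u_A = s / sqrt(n)
u_A = 1.4951 / sqrt(19)
u_A = 1.4951 / 4.3588989
u_A = 0.3430

0.3430


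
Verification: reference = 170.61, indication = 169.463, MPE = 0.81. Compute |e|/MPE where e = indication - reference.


e = indication - reference = 169.463 - 170.61 = -1.1470
|e| = 1.1470
ratio = |e| / MPE = 1.1470 / 0.81
ratio = 1.4160

1.4160


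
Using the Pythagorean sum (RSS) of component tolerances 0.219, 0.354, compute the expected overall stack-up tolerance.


RSS = sqrt(0.219^2 + 0.354^2)
= sqrt(0.173277)
= 0.4163

0.4163


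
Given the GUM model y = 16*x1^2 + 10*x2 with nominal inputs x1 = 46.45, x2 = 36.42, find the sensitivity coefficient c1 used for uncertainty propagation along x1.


y = 16*x1^2 + 10*x2
dy/dx1 = 2*16*x1
Evaluate at x1 = 46.45: c1 = 32 * 46.45
c1 = 1486.4000

1486.4000


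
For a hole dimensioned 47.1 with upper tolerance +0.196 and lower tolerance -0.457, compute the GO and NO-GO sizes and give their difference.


GO = nominal - lower_tol (smallest hole = maximum material condition)
GO = 47.1 - 0.457 = 46.643
NO-GO = nominal + upper_tol (largest hole = least material condition)
NO-GO = 47.1 + 0.196 = 47.296
spread = NO-GO - GO = 47.296 - 46.643 = 0.6530

0.6530


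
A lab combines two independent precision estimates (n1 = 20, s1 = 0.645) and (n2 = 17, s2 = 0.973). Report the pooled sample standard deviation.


s_p = sqrt(((n1-1)*s1^2 + (n2-1)*s2^2) / (n1+n2-2))
numerator = (20-1)*0.645^2 + (17-1)*0.973^2 = 7.904475 + 15.147664 = 23.052139
denominator = 20 + 17 - 2 = 35
s_p^2 = 23.052139 / 35 = 0.65863254
s_p = sqrt(0.65863254) = 0.8116

0.8116


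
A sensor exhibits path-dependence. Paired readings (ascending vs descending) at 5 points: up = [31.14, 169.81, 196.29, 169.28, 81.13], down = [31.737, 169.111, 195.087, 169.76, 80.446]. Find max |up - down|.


|31.14 - 31.737| = 0.5970
|169.81 - 169.111| = 0.6990
|196.29 - 195.087| = 1.2030
|169.28 - 169.76| = 0.4800
|81.13 - 80.446| = 0.6840
hysteresis = max(diffs) = 1.2030

1.2030


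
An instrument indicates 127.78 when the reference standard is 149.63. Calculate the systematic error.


Systematic error = measured - true
= 127.78 - 149.63
= -21.8500

-21.8500


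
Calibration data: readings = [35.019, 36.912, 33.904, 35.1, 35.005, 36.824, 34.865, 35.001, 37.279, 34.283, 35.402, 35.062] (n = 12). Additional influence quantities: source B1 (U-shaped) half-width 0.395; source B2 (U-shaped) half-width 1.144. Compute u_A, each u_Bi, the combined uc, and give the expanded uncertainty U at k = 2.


mean = (35.019 + 36.912 + 33.904 + 35.1 + 35.005 + 36.824 + 34.865 + 35.001 + 37.279 + 34.283 + 35.402 + 35.062) / 12 = 35.388
s = sqrt(sum((x - mean)^2)/(n-1)) = 1.0565552
u_A = s / sqrt(n) = 1.0565552 / sqrt(12) = 0.30500121
u_B1 = 0.395 / sqrt(2) = 0.27930718
u_B2 = 1.144 / sqrt(2) = 0.80893016
uc = sqrt(0.30500121^2 + 0.27930718^2 + 0.80893016^2) = 0.90851871
U = k * uc = 2 * 0.90851871
U = 1.8170

1.8170


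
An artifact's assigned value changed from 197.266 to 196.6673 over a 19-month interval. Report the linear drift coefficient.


rate = (v2 - v1) / months
= (196.6673 - 197.266) / 19
= -0.5987 / 19
= -0.0315

-0.0315


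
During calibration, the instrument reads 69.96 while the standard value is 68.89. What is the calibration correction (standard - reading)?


Correction = standard - reading
= 68.89 - 69.96
= -1.0700

-1.0700


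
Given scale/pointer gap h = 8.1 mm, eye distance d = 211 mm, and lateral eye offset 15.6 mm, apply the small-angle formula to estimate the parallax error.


error = h * offset / d
= 8.1 * 15.6 / 211
= 0.5989

0.5989


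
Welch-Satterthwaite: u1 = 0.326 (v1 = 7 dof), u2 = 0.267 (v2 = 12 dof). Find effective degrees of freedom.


uc = sqrt(u1^2 + u2^2) = sqrt(0.326^2 + 0.267^2) = 0.42138462
v_eff = uc^4 / (u1^4/v1 + u2^4/v2)
= 0.42138462^4 / (0.326^4/7 + 0.267^4/12)
= 0.031529329 / 0.0020370227
v_eff = 15.4781

15.4781


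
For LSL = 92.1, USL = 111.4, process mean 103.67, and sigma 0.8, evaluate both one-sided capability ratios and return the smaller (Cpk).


Cpu = (USL - mean) / (3*sigma) = (111.4 - 103.67) / (3*0.8) = 3.2208
Cpl = (mean - LSL) / (3*sigma) = (103.67 - 92.1) / (3*0.8) = 4.8208
Cpk = min(Cpu, Cpl) = 3.2208

3.2208


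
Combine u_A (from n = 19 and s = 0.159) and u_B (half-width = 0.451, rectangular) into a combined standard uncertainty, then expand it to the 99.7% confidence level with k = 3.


u_A = s / sqrt(n) = 0.159 / sqrt(19) = 0.036477102
u_B = half_width / sqrt(3) = 0.451 / sqrt(3) = 0.26038497
uc = sqrt(u_A^2 + u_B^2) = sqrt(0.036477102^2 + 0.26038497^2) = 0.26292758
U = k * uc = 3 * 0.26292758
U = 0.7888

0.7888


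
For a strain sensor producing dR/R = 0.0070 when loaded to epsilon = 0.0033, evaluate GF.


GF = (dR/R) / epsilon
= 0.0070 / 0.0033
= 2.1212

2.1212


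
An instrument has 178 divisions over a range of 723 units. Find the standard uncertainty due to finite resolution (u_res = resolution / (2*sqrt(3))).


resolution = range / divisions
resolution = 723 / 178 = 4.0617978
u_res = resolution / (2*sqrt(3))
u_res = 4.0617978 / 3.4641016
u_res = 1.1725

1.1725


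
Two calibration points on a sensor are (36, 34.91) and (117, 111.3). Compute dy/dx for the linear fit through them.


slope = (y2 - y1) / (x2 - x1)
= (111.3 - 34.91) / (117 - 36)
= 76.3900 / 81
= 0.9431

0.9431


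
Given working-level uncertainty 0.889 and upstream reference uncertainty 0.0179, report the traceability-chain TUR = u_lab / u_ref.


TUR = u_lab / u_ref
= 0.889 / 0.0179
= 49.6648

49.6648


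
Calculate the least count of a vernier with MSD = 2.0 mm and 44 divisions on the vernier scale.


LC = MSD / n_div
= 2.0 / 44
= 0.0455

0.0455


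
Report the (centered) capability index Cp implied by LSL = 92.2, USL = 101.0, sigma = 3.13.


Cp = (USL - LSL) / (6 * sigma)
= (101.0 - 92.2) / (6 * 3.13)
= 8.8000 / 18.7800
= 0.4686

0.4686


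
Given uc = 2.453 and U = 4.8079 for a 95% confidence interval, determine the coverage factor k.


k = U / uc
k = 4.8079 / 2.453
k = 1.96

1.96


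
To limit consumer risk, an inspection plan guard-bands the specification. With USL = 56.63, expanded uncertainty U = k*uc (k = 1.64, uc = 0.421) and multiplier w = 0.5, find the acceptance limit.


U = k * uc = 1.64 * 0.421 = 0.69044
guard band g = w * U = 0.5 * 0.69044 = 0.34522
AL = USL - g = 56.63 - 0.34522
AL = 56.2848

56.2848


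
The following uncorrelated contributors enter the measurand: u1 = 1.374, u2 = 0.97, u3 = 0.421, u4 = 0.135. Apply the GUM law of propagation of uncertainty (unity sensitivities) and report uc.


uc = sqrt(1.374^2 + 0.97^2 + 0.421^2 + 0.135^2)
uc = sqrt(3.024242)
uc = 1.7390

1.7390


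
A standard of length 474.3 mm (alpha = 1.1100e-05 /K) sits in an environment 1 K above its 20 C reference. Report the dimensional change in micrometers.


dL = L * alpha * dT
= 474.3 * 1.1100e-05 * 1
= 0.0052647 mm
dL_um = 0.0052647 * 1000 = 5.2647 um

5.2647


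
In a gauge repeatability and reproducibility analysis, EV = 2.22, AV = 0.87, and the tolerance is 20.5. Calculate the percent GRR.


GRR = sqrt(EV^2 + AV^2) = sqrt(2.22^2 + 0.87^2) = 2.3843867
%GRR = GRR / tol * 100 = 2.3843867 / 20.5 * 100
%GRR = 11.6312

11.6312


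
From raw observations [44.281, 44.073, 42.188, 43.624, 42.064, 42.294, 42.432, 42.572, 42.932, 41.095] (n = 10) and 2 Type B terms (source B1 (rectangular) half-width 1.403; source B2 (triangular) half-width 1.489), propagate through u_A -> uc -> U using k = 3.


mean = (44.281 + 44.073 + 42.188 + 43.624 + 42.064 + 42.294 + 42.432 + 42.572 + 42.932 + 41.095) / 10 = 42.7555
s = sqrt(sum((x - mean)^2)/(n-1)) = 0.98641869
u_A = s / sqrt(n) = 0.98641869 / sqrt(10) = 0.31193298
u_B1 = 1.403 / sqrt(3) = 0.81002243
u_B2 = 1.489 / sqrt(6) = 0.6078817
uc = sqrt(0.31193298^2 + 0.81002243^2 + 0.6078817^2) = 1.0596974
U = k * uc = 3 * 1.0596974
U = 3.1791

3.1791


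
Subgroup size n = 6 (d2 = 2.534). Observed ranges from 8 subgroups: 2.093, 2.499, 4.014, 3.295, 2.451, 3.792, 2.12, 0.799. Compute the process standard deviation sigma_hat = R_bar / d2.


R_bar = (2.093 + 2.499 + 4.014 + 3.295 + 2.451 + 3.792 + 2.12 + 0.799) / 8
R_bar = 21.063 / 8 = 2.632875
sigma_hat = R_bar / d2 = 2.632875 / 2.534 = 1.0390

1.0390


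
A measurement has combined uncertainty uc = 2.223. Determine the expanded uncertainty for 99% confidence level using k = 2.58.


U = k * uc
U = 2.58 * 2.223
U = 5.7353

5.7353


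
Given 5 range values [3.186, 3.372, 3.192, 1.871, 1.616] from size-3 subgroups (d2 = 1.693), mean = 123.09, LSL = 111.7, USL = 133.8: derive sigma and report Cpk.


R_bar = (3.186 + 3.372 + 3.192 + 1.871 + 1.616) / 5 = 2.6474
sigma = R_bar / d2 = 2.6474 / 1.693 = 1.563733
Cp = (USL - LSL)/(6*sigma) = (133.8 - 111.7)/(6*1.563733) = 2.3555
Cpu = (133.8 - 123.09)/(3*1.563733) = 2.2830
Cpl = (123.09 - 111.7)/(3*1.563733) = 2.4280
Cpk = min(Cpu, Cpl) = 2.2830

2.2830


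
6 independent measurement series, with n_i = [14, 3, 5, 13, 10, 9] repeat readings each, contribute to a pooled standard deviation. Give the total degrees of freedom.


nu = sum_i (n_i - 1)
nu = ((14 - 1) + (3 - 1) + (5 - 1) + (13 - 1) + (10 - 1) + (9 - 1))
nu = 13 + 2 + 4 + 12 + 9 + 8
nu = 48

48


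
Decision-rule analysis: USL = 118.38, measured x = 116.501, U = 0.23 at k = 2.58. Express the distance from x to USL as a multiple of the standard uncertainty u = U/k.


u = U / k = 0.23 / 2.58 = 0.089147287
margin = |USL - x| = |118.38 - 116.501| = 1.879
z = margin / u = 1.879 / 0.089147287
z = 21.0775

21.0775


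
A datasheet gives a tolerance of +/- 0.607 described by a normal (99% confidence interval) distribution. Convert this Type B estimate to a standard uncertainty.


u_B = half_width / 2.576
u_B = 0.607 / 2.576
u_B = 0.2356

0.2356


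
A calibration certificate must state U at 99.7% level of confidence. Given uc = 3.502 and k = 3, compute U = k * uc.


U = k * uc
U = 3 * 3.502
U = 10.5060

10.5060


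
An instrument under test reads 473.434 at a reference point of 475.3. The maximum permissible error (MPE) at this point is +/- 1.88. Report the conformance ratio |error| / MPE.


e = indication - reference = 473.434 - 475.3 = -1.8660
|e| = 1.8660
ratio = |e| / MPE = 1.8660 / 1.88
ratio = 0.9926

0.9926


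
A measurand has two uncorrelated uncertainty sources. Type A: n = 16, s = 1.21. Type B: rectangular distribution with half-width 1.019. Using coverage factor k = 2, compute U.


u_A = s / sqrt(n) = 1.21 / sqrt(16) = 0.3025
u_B = half_width / sqrt(3) = 1.019 / sqrt(3) = 0.58831992
uc = sqrt(u_A^2 + u_B^2) = sqrt(0.3025^2 + 0.58831992^2) = 0.66153351
U = k * uc = 2 * 0.66153351
U = 1.3231

1.3231


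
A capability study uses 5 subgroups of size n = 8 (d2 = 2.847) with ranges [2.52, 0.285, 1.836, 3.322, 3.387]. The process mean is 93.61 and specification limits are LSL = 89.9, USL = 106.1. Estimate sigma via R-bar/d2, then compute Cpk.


R_bar = (2.52 + 0.285 + 1.836 + 3.322 + 3.387) / 5 = 2.27
sigma = R_bar / d2 = 2.27 / 2.847 = 0.79733052
Cp = (USL - LSL)/(6*sigma) = (106.1 - 89.9)/(6*0.79733052) = 3.3863
Cpu = (106.1 - 93.61)/(3*0.79733052) = 5.2216
Cpl = (93.61 - 89.9)/(3*0.79733052) = 1.5510
Cpk = min(Cpu, Cpl) = 1.5510

1.5510


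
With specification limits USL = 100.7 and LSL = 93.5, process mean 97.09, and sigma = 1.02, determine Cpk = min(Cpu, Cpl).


Cpu = (USL - mean) / (3*sigma) = (100.7 - 97.09) / (3*1.02) = 1.1797
Cpl = (mean - LSL) / (3*sigma) = (97.09 - 93.5) / (3*1.02) = 1.1732
Cpk = min(Cpu, Cpl) = 1.1732

1.1732


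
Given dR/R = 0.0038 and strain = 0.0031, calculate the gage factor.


GF = (dR/R) / epsilon
= 0.0038 / 0.0031
= 1.2258

1.2258


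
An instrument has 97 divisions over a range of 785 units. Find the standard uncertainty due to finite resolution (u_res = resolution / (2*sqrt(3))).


resolution = range / divisions
resolution = 785 / 97 = 8.0927835
u_res = resolution / (2*sqrt(3))
u_res = 8.0927835 / 3.4641016
u_res = 2.3362

2.3362


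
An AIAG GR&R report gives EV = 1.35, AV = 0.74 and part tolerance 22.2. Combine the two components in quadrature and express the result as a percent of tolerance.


GRR = sqrt(EV^2 + AV^2) = sqrt(1.35^2 + 0.74^2) = 1.5395129
%GRR = GRR / tol * 100 = 1.5395129 / 22.2 * 100
%GRR = 6.9347

6.9347


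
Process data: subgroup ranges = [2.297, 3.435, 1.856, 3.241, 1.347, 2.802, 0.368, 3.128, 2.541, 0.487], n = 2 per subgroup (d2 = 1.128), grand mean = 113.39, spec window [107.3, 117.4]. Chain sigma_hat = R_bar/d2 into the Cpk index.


R_bar = (2.297 + 3.435 + 1.856 + 3.241 + 1.347 + 2.802 + 0.368 + 3.128 + 2.541 + 0.487) / 10 = 2.1502
sigma = R_bar / d2 = 2.1502 / 1.128 = 1.9062057
Cp = (USL - LSL)/(6*sigma) = (117.4 - 107.3)/(6*1.9062057) = 0.8831
Cpu = (117.4 - 113.39)/(3*1.9062057) = 0.7012
Cpl = (113.39 - 107.3)/(3*1.9062057) = 1.0649
Cpk = min(Cpu, Cpl) = 0.7012

0.7012


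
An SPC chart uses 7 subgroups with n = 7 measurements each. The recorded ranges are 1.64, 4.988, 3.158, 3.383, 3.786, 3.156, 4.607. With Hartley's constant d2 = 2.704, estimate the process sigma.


R_bar = (1.64 + 4.988 + 3.158 + 3.383 + 3.786 + 3.156 + 4.607) / 7
R_bar = 24.718 / 7 = 3.5311429
sigma_hat = R_bar / d2 = 3.5311429 / 2.704 = 1.3059

1.3059


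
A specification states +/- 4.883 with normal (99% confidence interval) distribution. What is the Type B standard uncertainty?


u_B = half_width / 2.576
u_B = 4.883 / 2.576
u_B = 1.8956

1.8956


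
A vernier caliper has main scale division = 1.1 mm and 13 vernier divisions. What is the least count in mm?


LC = MSD / n_div
= 1.1 / 13
= 0.0846

0.0846


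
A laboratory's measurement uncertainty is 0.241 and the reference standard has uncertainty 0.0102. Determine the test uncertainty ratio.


TUR = u_lab / u_ref
= 0.241 / 0.0102
= 23.6275

23.6275


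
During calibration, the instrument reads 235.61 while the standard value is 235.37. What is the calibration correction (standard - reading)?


Correction = standard - reading
= 235.37 - 235.61
= -0.2400

-0.2400


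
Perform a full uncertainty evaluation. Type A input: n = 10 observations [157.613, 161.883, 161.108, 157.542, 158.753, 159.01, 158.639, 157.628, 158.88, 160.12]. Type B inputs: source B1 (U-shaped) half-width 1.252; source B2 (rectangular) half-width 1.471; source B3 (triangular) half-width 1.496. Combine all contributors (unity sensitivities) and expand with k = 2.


mean = (157.613 + 161.883 + 161.108 + 157.542 + 158.753 + 159.01 + 158.639 + 157.628 + 158.88 + 160.12) / 10 = 159.1176
s = sqrt(sum((x - mean)^2)/(n-1)) = 1.4910549
u_A = s / sqrt(n) = 1.4910549 / sqrt(10) = 0.47151296
u_B1 = 1.252 / sqrt(2) = 0.88529769
u_B2 = 1.471 / sqrt(3) = 0.84928225
u_B3 = 1.496 / sqrt(6) = 0.61073944
uc = sqrt(0.47151296^2 + 0.88529769^2 + 0.84928225^2 + 0.61073944^2) = 1.4492617
U = k * uc = 2 * 1.4492617
U = 2.8985

2.8985


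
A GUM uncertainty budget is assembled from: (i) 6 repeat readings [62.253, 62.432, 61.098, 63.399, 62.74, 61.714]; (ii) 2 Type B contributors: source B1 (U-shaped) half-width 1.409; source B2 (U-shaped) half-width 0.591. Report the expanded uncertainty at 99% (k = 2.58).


mean = (62.253 + 62.432 + 61.098 + 63.399 + 62.74 + 61.714) / 6 = 62.27266667
s = sqrt(sum((x - mean)^2)/(n-1)) = 0.8005937
u_A = s / sqrt(n) = 0.8005937 / sqrt(6) = 0.32684101
u_B1 = 1.409 / sqrt(2) = 0.99631345
u_B2 = 0.591 / sqrt(2) = 0.41790011
uc = sqrt(0.32684101^2 + 0.99631345^2 + 0.41790011^2) = 1.1287631
U = k * uc = 2.58 * 1.1287631
U = 2.9122

2.9122


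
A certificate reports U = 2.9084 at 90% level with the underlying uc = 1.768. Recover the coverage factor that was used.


k = U / uc
k = 2.9084 / 1.768
k = 1.645

1.645


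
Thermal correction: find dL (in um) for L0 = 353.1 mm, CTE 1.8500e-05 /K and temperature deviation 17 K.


dL = L * alpha * dT
= 353.1 * 1.8500e-05 * 17
= 0.1110500 mm
dL_um = 0.1110500 * 1000 = 111.0500 um

111.0500


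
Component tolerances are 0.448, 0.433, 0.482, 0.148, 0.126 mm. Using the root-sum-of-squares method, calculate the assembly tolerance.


RSS = sqrt(0.448^2 + 0.433^2 + 0.482^2 + 0.148^2 + 0.126^2)
= sqrt(0.658297)
= 0.8114

0.8114


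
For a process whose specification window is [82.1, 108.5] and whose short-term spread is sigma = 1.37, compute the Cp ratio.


Cp = (USL - LSL) / (6 * sigma)
= (108.5 - 82.1) / (6 * 1.37)
= 26.4000 / 8.2200
= 3.2117

3.2117


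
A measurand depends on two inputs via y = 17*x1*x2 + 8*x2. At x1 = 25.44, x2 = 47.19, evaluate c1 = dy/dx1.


y = 17*x1*x2 + 8*x2
dy/dx1 = 17*x2
Evaluate at x2 = 47.19: c1 = 17 * 47.19
c1 = 802.2300

802.2300


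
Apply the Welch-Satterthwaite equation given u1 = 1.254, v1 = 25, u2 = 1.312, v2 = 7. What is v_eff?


uc = sqrt(u1^2 + u2^2) = sqrt(1.254^2 + 1.312^2) = 1.8148994
v_eff = uc^4 / (u1^4/v1 + u2^4/v2)
= 1.8148994^4 / (1.254^4/25 + 1.312^4/7)
= 10.849513 / 0.52220157
v_eff = 20.7765

20.7765


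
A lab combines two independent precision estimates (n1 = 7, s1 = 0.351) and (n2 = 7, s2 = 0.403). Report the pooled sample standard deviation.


s_p = sqrt(((n1-1)*s1^2 + (n2-1)*s2^2) / (n1+n2-2))
numerator = (7-1)*0.351^2 + (7-1)*0.403^2 = 0.739206 + 0.974454 = 1.71366
denominator = 7 + 7 - 2 = 12
s_p^2 = 1.71366 / 12 = 0.142805
s_p = sqrt(0.142805) = 0.3779

0.3779


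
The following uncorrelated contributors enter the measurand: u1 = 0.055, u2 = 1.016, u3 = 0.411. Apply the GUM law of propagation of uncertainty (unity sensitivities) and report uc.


uc = sqrt(0.055^2 + 1.016^2 + 0.411^2)
uc = sqrt(1.204202)
uc = 1.0974

1.0974


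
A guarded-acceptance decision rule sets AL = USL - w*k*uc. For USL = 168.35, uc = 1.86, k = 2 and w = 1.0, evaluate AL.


U = k * uc = 2 * 1.86 = 3.72
guard band g = w * U = 1.0 * 3.72 = 3.72
AL = USL - g = 168.35 - 3.72
AL = 164.6300

164.6300


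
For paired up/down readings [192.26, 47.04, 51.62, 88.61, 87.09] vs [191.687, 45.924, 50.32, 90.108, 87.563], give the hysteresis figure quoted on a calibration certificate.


|192.26 - 191.687| = 0.5730
|47.04 - 45.924| = 1.1160
|51.62 - 50.32| = 1.3000
|88.61 - 90.108| = 1.4980
|87.09 - 87.563| = 0.4730
hysteresis = max(diffs) = 1.4980

1.4980


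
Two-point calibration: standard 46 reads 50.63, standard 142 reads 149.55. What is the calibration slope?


slope = (y2 - y1) / (x2 - x1)
= (149.55 - 50.63) / (142 - 46)
= 98.9200 / 96
= 1.0304

1.0304


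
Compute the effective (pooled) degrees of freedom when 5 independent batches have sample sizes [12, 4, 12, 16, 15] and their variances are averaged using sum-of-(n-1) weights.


nu = sum_i (n_i - 1)
nu = ((12 - 1) + (4 - 1) + (12 - 1) + (16 - 1) + (15 - 1))
nu = 11 + 3 + 11 + 15 + 14
nu = 54

54


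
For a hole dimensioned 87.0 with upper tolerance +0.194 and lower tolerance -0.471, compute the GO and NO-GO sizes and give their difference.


GO = nominal - lower_tol (smallest hole = maximum material condition)
GO = 87.0 - 0.471 = 86.529
NO-GO = nominal + upper_tol (largest hole = least material condition)
NO-GO = 87.0 + 0.194 = 87.194
spread = NO-GO - GO = 87.194 - 86.529 = 0.6650

0.6650


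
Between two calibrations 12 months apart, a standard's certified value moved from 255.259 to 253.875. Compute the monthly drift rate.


rate = (v2 - v1) / months
= (253.875 - 255.259) / 12
= -1.3840 / 12
= -0.1153

-0.1153


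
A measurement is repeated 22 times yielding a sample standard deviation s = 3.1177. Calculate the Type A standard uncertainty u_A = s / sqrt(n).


u_A = s / sqrt(n)
u_A = 3.1177 / sqrt(22)
u_A = 3.1177 / 4.6904158
u_A = 0.6647

0.6647


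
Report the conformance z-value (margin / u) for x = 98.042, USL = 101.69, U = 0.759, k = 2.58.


u = U / k = 0.759 / 2.58 = 0.29418605
margin = |USL - x| = |101.69 - 98.042| = 3.648
z = margin / u = 3.648 / 0.29418605
z = 12.4003

12.4003


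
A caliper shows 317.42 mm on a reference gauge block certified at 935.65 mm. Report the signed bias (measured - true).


Systematic error = measured - true
= 317.42 - 935.65
= -618.2300

-618.2300


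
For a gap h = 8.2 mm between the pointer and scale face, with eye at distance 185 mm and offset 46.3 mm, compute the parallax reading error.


error = h * offset / d
= 8.2 * 46.3 / 185
= 2.0522

2.0522


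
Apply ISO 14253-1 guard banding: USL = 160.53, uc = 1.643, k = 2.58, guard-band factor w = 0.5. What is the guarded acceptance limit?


U = k * uc = 2.58 * 1.643 = 4.23894
guard band g = w * U = 0.5 * 4.23894 = 2.11947
AL = USL - g = 160.53 - 2.11947
AL = 158.4105

158.4105


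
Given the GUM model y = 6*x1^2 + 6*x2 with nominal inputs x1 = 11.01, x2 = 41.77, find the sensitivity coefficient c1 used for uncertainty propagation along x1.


y = 6*x1^2 + 6*x2
dy/dx1 = 2*6*x1
Evaluate at x1 = 11.01: c1 = 12 * 11.01
c1 = 132.1200

132.1200


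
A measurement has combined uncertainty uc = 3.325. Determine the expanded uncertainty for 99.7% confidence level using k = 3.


U = k * uc
U = 3 * 3.325
U = 9.9750

9.9750


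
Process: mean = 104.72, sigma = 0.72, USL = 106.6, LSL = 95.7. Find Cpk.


Cpu = (USL - mean) / (3*sigma) = (106.6 - 104.72) / (3*0.72) = 0.8704
Cpl = (mean - LSL) / (3*sigma) = (104.72 - 95.7) / (3*0.72) = 4.1759
Cpk = min(Cpu, Cpl) = 0.8704

0.8704


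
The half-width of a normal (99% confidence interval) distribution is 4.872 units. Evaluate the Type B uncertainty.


u_B = half_width / 2.576
u_B = 4.872 / 2.576
u_B = 1.8913

1.8913


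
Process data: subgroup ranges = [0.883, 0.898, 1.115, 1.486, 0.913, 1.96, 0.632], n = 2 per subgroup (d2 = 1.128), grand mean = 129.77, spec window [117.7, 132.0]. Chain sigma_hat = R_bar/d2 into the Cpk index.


R_bar = (0.883 + 0.898 + 1.115 + 1.486 + 0.913 + 1.96 + 0.632) / 7 = 1.1267143
sigma = R_bar / d2 = 1.1267143 / 1.128 = 0.9988602
Cp = (USL - LSL)/(6*sigma) = (132.0 - 117.7)/(6*0.9988602) = 2.3861
Cpu = (132.0 - 129.77)/(3*0.9988602) = 0.7442
Cpl = (129.77 - 117.7)/(3*0.9988602) = 4.0279
Cpk = min(Cpu, Cpl) = 0.7442

0.7442


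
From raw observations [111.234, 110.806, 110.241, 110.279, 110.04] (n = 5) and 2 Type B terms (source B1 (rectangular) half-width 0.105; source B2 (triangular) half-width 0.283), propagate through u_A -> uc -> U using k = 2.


mean = (111.234 + 110.806 + 110.241 + 110.279 + 110.04) / 5 = 110.52
s = sqrt(sum((x - mean)^2)/(n-1)) = 0.48936541
u_A = s / sqrt(n) = 0.48936541 / sqrt(5) = 0.21885086
u_B1 = 0.105 / sqrt(3) = 0.060621778
u_B2 = 0.283 / sqrt(6) = 0.11553427
uc = sqrt(0.21885086^2 + 0.060621778^2 + 0.11553427^2) = 0.25479181
U = k * uc = 2 * 0.25479181
U = 0.5096

0.5096


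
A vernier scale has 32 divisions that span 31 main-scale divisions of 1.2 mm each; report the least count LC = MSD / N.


LC = MSD / n_div
= 1.2 / 32
= 0.0375

0.0375


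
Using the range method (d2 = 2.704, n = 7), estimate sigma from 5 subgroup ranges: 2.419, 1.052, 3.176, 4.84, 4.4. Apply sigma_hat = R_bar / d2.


R_bar = (2.419 + 1.052 + 3.176 + 4.84 + 4.4) / 5
R_bar = 15.887 / 5 = 3.1774
sigma_hat = R_bar / d2 = 3.1774 / 2.704 = 1.1751

1.1751


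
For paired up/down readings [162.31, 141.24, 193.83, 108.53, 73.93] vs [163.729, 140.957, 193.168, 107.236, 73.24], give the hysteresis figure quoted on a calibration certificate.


|162.31 - 163.729| = 1.4190
|141.24 - 140.957| = 0.2830
|193.83 - 193.168| = 0.6620
|108.53 - 107.236| = 1.2940
|73.93 - 73.24| = 0.6900
hysteresis = max(diffs) = 1.4190

1.4190


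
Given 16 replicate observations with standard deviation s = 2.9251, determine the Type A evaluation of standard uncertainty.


u_A = s / sqrt(n)
u_A = 2.9251 / sqrt(16)
u_A = 2.9251 / 4
u_A = 0.7313

0.7313


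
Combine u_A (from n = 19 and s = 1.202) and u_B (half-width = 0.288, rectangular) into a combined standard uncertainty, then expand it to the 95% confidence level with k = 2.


u_A = s / sqrt(n) = 1.202 / sqrt(19) = 0.27575771
u_B = half_width / sqrt(3) = 0.288 / sqrt(3) = 0.16627688
uc = sqrt(u_A^2 + u_B^2) = sqrt(0.27575771^2 + 0.16627688^2) = 0.32200981
U = k * uc = 2 * 0.32200981
U = 0.6440

0.6440


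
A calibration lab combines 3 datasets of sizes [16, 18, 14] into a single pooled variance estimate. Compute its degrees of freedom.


nu = sum_i (n_i - 1)
nu = ((16 - 1) + (18 - 1) + (14 - 1))
nu = 15 + 17 + 13
nu = 45

45


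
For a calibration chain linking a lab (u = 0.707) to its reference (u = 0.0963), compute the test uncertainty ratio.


TUR = u_lab / u_ref
= 0.707 / 0.0963
= 7.3416

7.3416


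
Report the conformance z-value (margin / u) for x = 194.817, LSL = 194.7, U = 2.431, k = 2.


u = U / k = 2.431 / 2 = 1.2155
margin = |LSL - x| = |194.7 - 194.817| = 0.117
z = margin / u = 0.117 / 1.2155
z = 0.0963

0.0963


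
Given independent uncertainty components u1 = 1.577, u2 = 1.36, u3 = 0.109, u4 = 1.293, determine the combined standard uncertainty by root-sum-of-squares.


uc = sqrt(1.577^2 + 1.36^2 + 0.109^2 + 1.293^2)
uc = sqrt(6.020259)
uc = 2.4536

2.4536


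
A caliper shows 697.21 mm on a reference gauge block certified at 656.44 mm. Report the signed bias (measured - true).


Systematic error = measured - true
= 697.21 - 656.44
= 40.7700

40.7700


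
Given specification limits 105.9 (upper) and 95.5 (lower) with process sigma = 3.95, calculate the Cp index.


Cp = (USL - LSL) / (6 * sigma)
= (105.9 - 95.5) / (6 * 3.95)
= 10.4000 / 23.7000
= 0.4388

0.4388


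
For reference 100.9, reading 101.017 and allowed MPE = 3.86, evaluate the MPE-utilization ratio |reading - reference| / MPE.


e = indication - reference = 101.017 - 100.9 = 0.1170
|e| = 0.1170
ratio = |e| / MPE = 0.1170 / 3.86
ratio = 0.0303

0.0303


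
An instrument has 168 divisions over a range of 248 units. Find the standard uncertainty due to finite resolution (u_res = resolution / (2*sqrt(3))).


resolution = range / divisions
resolution = 248 / 168 = 1.4761905
u_res = resolution / (2*sqrt(3))
u_res = 1.4761905 / 3.4641016
u_res = 0.4261

0.4261


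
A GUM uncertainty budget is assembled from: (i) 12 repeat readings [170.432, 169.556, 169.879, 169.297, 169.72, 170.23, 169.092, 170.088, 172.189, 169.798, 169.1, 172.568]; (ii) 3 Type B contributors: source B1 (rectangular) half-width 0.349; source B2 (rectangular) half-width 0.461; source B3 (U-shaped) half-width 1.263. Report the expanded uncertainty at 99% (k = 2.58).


mean = (170.432 + 169.556 + 169.879 + 169.297 + 169.72 + 170.23 + 169.092 + 170.088 + 172.189 + 169.798 + 169.1 + 172.568) / 12 = 170.1624167
s = sqrt(sum((x - mean)^2)/(n-1)) = 1.1191197
u_A = s / sqrt(n) = 1.1191197 / sqrt(12) = 0.32306203
u_B1 = 0.349 / sqrt(3) = 0.20149524
u_B2 = 0.461 / sqrt(3) = 0.26615847
u_B3 = 1.263 / sqrt(2) = 0.89307586
uc = sqrt(0.32306203^2 + 0.20149524^2 + 0.26615847^2 + 0.89307586^2) = 1.0066748
U = k * uc = 2.58 * 1.0066748
U = 2.5972

2.5972


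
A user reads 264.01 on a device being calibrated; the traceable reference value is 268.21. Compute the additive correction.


Correction = standard - reading
= 268.21 - 264.01
= 4.2000

4.2000


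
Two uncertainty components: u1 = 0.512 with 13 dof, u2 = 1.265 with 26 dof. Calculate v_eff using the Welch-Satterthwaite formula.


uc = sqrt(u1^2 + u2^2) = sqrt(0.512^2 + 1.265^2) = 1.3646864
v_eff = uc^4 / (u1^4/v1 + u2^4/v2)
= 1.3646864^4 / (0.512^4/13 + 1.265^4/26)
= 3.4684182 / 0.10377535
v_eff = 33.4224

33.4224


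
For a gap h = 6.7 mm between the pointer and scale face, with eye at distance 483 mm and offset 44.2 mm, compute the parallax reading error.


error = h * offset / d
= 6.7 * 44.2 / 483
= 0.6131

0.6131


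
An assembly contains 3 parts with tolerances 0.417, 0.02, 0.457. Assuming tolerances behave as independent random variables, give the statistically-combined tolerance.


RSS = sqrt(0.417^2 + 0.02^2 + 0.457^2)
= sqrt(0.383138)
= 0.6190

0.6190


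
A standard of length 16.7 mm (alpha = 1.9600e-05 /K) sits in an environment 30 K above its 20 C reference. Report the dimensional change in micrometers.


dL = L * alpha * dT
= 16.7 * 1.9600e-05 * 30
= 0.0098196 mm
dL_um = 0.0098196 * 1000 = 9.8196 um

9.8196


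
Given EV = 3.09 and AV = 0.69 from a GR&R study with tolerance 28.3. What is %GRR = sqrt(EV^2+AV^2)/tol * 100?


GRR = sqrt(EV^2 + AV^2) = sqrt(3.09^2 + 0.69^2) = 3.1661017
%GRR = GRR / tol * 100 = 3.1661017 / 28.3 * 100
%GRR = 11.1876

11.1876


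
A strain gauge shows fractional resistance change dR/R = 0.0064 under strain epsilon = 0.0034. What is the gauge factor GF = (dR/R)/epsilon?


GF = (dR/R) / epsilon
= 0.0064 / 0.0034
= 1.8824

1.8824


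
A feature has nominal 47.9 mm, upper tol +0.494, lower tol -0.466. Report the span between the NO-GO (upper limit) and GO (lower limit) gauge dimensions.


GO = nominal - lower_tol (smallest hole = maximum material condition)
GO = 47.9 - 0.466 = 47.434
NO-GO = nominal + upper_tol (largest hole = least material condition)
NO-GO = 47.9 + 0.494 = 48.394
spread = NO-GO - GO = 48.394 - 47.434 = 0.9600

0.9600


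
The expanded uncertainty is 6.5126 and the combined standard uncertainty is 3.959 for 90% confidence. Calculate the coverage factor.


k = U / uc
k = 6.5126 / 3.959
k = 1.645

1.645


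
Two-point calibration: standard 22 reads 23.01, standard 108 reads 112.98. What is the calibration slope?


slope = (y2 - y1) / (x2 - x1)
= (112.98 - 23.01) / (108 - 22)
= 89.9700 / 86
= 1.0462

1.0462


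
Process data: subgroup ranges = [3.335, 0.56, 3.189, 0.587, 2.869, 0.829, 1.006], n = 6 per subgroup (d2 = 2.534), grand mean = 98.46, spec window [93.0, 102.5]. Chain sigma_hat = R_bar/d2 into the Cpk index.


R_bar = (3.335 + 0.56 + 3.189 + 0.587 + 2.869 + 0.829 + 1.006) / 7 = 1.7678571
sigma = R_bar / d2 = 1.7678571 / 2.534 = 0.69765474
Cp = (USL - LSL)/(6*sigma) = (102.5 - 93.0)/(6*0.69765474) = 2.2695
Cpu = (102.5 - 98.46)/(3*0.69765474) = 1.9303
Cpl = (98.46 - 93.0)/(3*0.69765474) = 2.6087
Cpk = min(Cpu, Cpl) = 1.9303

1.9303


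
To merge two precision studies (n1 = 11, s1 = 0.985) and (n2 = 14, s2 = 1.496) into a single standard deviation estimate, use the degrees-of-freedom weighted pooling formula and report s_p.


s_p = sqrt(((n1-1)*s1^2 + (n2-1)*s2^2) / (n1+n2-2))
numerator = (11-1)*0.985^2 + (14-1)*1.496^2 = 9.70225 + 29.094208 = 38.796458
denominator = 11 + 14 - 2 = 23
s_p^2 = 38.796458 / 23 = 1.6868025
s_p = sqrt(1.6868025) = 1.2988

1.2988


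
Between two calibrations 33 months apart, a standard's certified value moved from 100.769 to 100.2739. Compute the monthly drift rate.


rate = (v2 - v1) / months
= (100.2739 - 100.769) / 33
= -0.4951 / 33
= -0.0150

-0.0150


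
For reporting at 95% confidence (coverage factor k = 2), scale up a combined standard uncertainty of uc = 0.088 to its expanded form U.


U = k * uc
U = 2 * 0.088
U = 0.1760

0.1760


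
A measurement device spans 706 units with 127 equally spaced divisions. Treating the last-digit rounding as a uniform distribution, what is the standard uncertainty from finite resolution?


resolution = range / divisions
resolution = 706 / 127 = 5.5590551
u_res = resolution / (2*sqrt(3))
u_res = 5.5590551 / 3.4641016
u_res = 1.6048

1.6048


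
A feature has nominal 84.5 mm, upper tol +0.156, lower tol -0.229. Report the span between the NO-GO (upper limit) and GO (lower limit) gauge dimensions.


GO = nominal - lower_tol (smallest hole = maximum material condition)
GO = 84.5 - 0.229 = 84.271
NO-GO = nominal + upper_tol (largest hole = least material condition)
NO-GO = 84.5 + 0.156 = 84.656
spread = NO-GO - GO = 84.656 - 84.271 = 0.3850

0.3850


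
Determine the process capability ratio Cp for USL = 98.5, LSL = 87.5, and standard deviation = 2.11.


Cp = (USL - LSL) / (6 * sigma)
= (98.5 - 87.5) / (6 * 2.11)
= 11.0000 / 12.6600
= 0.8689

0.8689


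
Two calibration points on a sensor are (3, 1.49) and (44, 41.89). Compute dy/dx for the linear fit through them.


slope = (y2 - y1) / (x2 - x1)
= (41.89 - 1.49) / (44 - 3)
= 40.4000 / 41
= 0.9854

0.9854


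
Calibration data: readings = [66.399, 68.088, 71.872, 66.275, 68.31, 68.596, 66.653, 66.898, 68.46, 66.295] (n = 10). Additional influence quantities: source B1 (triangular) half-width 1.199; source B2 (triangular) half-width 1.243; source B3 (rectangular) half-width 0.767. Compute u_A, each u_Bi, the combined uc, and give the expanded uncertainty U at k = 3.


mean = (66.399 + 68.088 + 71.872 + 66.275 + 68.31 + 68.596 + 66.653 + 66.898 + 68.46 + 66.295) / 10 = 67.7846
s = sqrt(sum((x - mean)^2)/(n-1)) = 1.7215541
u_A = s / sqrt(n) = 1.7215541 / sqrt(10) = 0.54440321
u_B1 = 1.199 / sqrt(6) = 0.4894897
u_B2 = 1.243 / sqrt(6) = 0.50745263
u_B3 = 0.767 / sqrt(3) = 0.44282766
uc = sqrt(0.54440321^2 + 0.4894897^2 + 0.50745263^2 + 0.44282766^2) = 0.99477612
U = k * uc = 3 * 0.99477612
U = 2.9843

2.9843


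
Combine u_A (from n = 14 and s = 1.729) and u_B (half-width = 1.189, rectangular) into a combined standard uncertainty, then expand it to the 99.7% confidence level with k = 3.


u_A = s / sqrt(n) = 1.729 / sqrt(14) = 0.46209469
u_B = half_width / sqrt(3) = 1.189 / sqrt(3) = 0.68646947
uc = sqrt(u_A^2 + u_B^2) = sqrt(0.46209469^2 + 0.68646947^2) = 0.82750942
U = k * uc = 3 * 0.82750942
U = 2.4825

2.4825


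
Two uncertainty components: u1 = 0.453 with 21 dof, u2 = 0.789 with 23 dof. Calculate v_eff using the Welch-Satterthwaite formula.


uc = sqrt(u1^2 + u2^2) = sqrt(0.453^2 + 0.789^2) = 0.90979668
v_eff = uc^4 / (u1^4/v1 + u2^4/v2)
= 0.90979668^4 / (0.453^4/21 + 0.789^4/23)
= 0.68513695 / 0.018854508
v_eff = 36.3381

36.3381


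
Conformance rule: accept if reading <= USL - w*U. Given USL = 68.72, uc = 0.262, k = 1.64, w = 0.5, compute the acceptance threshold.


U = k * uc = 1.64 * 0.262 = 0.42968
guard band g = w * U = 0.5 * 0.42968 = 0.21484
AL = USL - g = 68.72 - 0.21484
AL = 68.5052

68.5052


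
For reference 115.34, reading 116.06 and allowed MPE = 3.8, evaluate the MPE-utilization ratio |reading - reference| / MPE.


e = indication - reference = 116.06 - 115.34 = 0.7200
|e| = 0.7200
ratio = |e| / MPE = 0.7200 / 3.8
ratio = 0.1895

0.1895


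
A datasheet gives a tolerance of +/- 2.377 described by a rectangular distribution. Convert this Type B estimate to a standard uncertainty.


u_B = half_width / sqrt(3)
u_B = 2.377 / 1.7320508
u_B = 1.3724

1.3724


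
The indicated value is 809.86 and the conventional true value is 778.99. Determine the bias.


Systematic error = measured - true
= 809.86 - 778.99
= 30.8700

30.8700


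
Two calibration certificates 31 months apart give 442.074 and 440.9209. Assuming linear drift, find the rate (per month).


rate = (v2 - v1) / months
= (440.9209 - 442.074) / 31
= -1.1531 / 31
= -0.0372

-0.0372


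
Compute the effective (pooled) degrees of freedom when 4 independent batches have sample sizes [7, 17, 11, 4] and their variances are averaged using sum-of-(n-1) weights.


nu = sum_i (n_i - 1)
nu = ((7 - 1) + (17 - 1) + (11 - 1) + (4 - 1))
nu = 6 + 16 + 10 + 3
nu = 35

35


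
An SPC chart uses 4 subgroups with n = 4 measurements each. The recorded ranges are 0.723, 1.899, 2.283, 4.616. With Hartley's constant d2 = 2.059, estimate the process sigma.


R_bar = (0.723 + 1.899 + 2.283 + 4.616) / 4
R_bar = 9.521 / 4 = 2.38025
sigma_hat = R_bar / d2 = 2.38025 / 2.059 = 1.1560

1.1560


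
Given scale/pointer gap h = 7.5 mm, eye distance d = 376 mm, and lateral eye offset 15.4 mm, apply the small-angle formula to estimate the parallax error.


error = h * offset / d
= 7.5 * 15.4 / 376
= 0.3072

0.3072


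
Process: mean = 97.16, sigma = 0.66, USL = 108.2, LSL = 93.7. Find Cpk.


Cpu = (USL - mean) / (3*sigma) = (108.2 - 97.16) / (3*0.66) = 5.5758
Cpl = (mean - LSL) / (3*sigma) = (97.16 - 93.7) / (3*0.66) = 1.7475
Cpk = min(Cpu, Cpl) = 1.7475

1.7475


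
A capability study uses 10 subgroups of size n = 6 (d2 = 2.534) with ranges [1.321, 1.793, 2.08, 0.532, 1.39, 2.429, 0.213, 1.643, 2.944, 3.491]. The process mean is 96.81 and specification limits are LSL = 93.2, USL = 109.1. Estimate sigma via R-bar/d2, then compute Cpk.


R_bar = (1.321 + 1.793 + 2.08 + 0.532 + 1.39 + 2.429 + 0.213 + 1.643 + 2.944 + 3.491) / 10 = 1.7836
sigma = R_bar / d2 = 1.7836 / 2.534 = 0.7038674
Cp = (USL - LSL)/(6*sigma) = (109.1 - 93.2)/(6*0.7038674) = 3.7649
Cpu = (109.1 - 96.81)/(3*0.7038674) = 5.8202
Cpl = (96.81 - 93.2)/(3*0.7038674) = 1.7096
Cpk = min(Cpu, Cpl) = 1.7096

1.7096


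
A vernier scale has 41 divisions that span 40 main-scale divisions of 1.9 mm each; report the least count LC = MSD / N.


LC = MSD / n_div
= 1.9 / 41
= 0.0463

0.0463


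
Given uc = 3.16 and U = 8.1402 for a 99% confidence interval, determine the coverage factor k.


k = U / uc
k = 8.1402 / 3.16
k = 2.576

2.576


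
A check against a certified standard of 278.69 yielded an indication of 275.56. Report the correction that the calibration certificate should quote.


Correction = standard - reading
= 278.69 - 275.56
= 3.1300

3.1300


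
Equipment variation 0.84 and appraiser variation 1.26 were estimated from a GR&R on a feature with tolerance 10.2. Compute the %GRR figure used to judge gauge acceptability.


GRR = sqrt(EV^2 + AV^2) = sqrt(0.84^2 + 1.26^2) = 1.5143315
%GRR = GRR / tol * 100 = 1.5143315 / 10.2 * 100
%GRR = 14.8464

14.8464


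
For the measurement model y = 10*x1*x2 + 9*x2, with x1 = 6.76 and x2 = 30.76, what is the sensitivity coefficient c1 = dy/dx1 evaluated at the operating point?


y = 10*x1*x2 + 9*x2
dy/dx1 = 10*x2
Evaluate at x2 = 30.76: c1 = 10 * 30.76
c1 = 307.6000

307.6000


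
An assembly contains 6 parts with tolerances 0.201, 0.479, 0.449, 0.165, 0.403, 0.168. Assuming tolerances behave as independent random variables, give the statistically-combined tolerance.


RSS = sqrt(0.201^2 + 0.479^2 + 0.449^2 + 0.165^2 + 0.403^2 + 0.168^2)
= sqrt(0.689301)
= 0.8302

0.8302


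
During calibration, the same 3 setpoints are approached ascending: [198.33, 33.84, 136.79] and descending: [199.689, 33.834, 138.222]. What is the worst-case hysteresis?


|198.33 - 199.689| = 1.3590
|33.84 - 33.834| = 0.0060
|136.79 - 138.222| = 1.4320
hysteresis = max(diffs) = 1.4320

1.4320


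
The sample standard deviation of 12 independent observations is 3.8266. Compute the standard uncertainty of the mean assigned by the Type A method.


u_A = s / sqrt(n)
u_A = 3.8266 / sqrt(12)
u_A = 3.8266 / 3.4641016
u_A = 1.1046

1.1046


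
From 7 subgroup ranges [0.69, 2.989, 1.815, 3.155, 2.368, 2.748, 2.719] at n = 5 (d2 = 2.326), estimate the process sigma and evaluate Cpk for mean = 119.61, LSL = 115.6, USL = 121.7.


R_bar = (0.69 + 2.989 + 1.815 + 3.155 + 2.368 + 2.748 + 2.719) / 7 = 2.3548571
sigma = R_bar / d2 = 2.3548571 / 2.326 = 1.0124063
Cp = (USL - LSL)/(6*sigma) = (121.7 - 115.6)/(6*1.0124063) = 1.0042
Cpu = (121.7 - 119.61)/(3*1.0124063) = 0.6881
Cpl = (119.61 - 115.6)/(3*1.0124063) = 1.3203
Cpk = min(Cpu, Cpl) = 0.6881

0.6881


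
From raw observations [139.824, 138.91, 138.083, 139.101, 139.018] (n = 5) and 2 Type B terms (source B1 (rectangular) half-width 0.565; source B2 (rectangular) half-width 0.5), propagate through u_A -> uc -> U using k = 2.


mean = (139.824 + 138.91 + 138.083 + 139.101 + 139.018) / 5 = 138.9872
s = sqrt(sum((x - mean)^2)/(n-1)) = 0.62001427
u_A = s / sqrt(n) = 0.62001427 / sqrt(5) = 0.27727881
u_B1 = 0.565 / sqrt(3) = 0.3262029
u_B2 = 0.5 / sqrt(3) = 0.28867513
uc = sqrt(0.27727881^2 + 0.3262029^2 + 0.28867513^2) = 0.51635763
U = k * uc = 2 * 0.51635763
U = 1.0327

1.0327
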